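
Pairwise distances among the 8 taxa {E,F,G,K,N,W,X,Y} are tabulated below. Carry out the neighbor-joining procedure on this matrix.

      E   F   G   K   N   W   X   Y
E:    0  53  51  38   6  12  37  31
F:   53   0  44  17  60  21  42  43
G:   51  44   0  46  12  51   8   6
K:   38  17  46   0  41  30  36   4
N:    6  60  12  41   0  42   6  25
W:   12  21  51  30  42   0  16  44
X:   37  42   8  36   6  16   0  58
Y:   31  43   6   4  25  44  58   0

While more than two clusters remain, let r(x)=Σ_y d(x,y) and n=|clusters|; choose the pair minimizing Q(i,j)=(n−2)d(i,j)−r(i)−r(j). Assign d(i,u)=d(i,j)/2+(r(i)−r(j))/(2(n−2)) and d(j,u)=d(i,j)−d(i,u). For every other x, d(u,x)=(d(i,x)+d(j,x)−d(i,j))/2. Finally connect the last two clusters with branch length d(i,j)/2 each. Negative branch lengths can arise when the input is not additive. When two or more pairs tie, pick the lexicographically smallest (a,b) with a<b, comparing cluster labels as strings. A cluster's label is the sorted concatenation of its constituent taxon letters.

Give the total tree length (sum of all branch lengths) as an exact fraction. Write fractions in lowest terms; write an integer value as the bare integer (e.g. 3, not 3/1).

1393/16

1. join K+Y (d=4, Q=-399) ⇒ KY; edges |K|=25/12, |Y|=23/12
  updated: d(E,KY)=65/2, d(F,KY)=28, d(G,KY)=24, d(KY,N)=31, d(KY,W)=35, d(KY,X)=45
2. join F+W (d=21, Q=-320) ⇒ FW; edges |F|=88/5, |W|=17/5
  updated: d(E,FW)=22, d(FW,G)=37, d(FW,KY)=21, d(FW,N)=81/2, d(FW,X)=37/2
3. join E+N (d=6, Q=-220) ⇒ EN; edges |E|=77/8, |N|=-29/8
  updated: d(EN,FW)=113/4, d(EN,G)=57/2, d(EN,KY)=115/4, d(EN,X)=37/2
4. join G+X (d=8, Q=-327/2) ⇒ GX; edges |G|=21/4, |X|=11/4
  updated: d(EN,GX)=39/2, d(FW,GX)=95/4, d(GX,KY)=61/2
5. join EN+GX (d=39/2, Q=-445/4) ⇒ EGNX; edges |EN|=167/16, |GX|=145/16
  updated: d(EGNX,FW)=65/4, d(EGNX,KY)=159/8
6. join EGNX+FW (d=65/4, Q=-457/8) ⇒ EFGNWX; edges |EGNX|=121/16, |FW|=139/16
  updated: d(EFGNWX,KY)=197/16
7. join EFGNWX+KY (d=197/16) ⇒ EFGKNWXY; edges |EFGNWX|=197/32, |KY|=197/32
final tree: ((((E:77/8,N:-29/8):167/16,(G:21/4,X:11/4):145/16):121/16,(F:88/5,W:17/5):139/16):197/32,(K:25/12,Y:23/12):197/32)
total length: 1393/16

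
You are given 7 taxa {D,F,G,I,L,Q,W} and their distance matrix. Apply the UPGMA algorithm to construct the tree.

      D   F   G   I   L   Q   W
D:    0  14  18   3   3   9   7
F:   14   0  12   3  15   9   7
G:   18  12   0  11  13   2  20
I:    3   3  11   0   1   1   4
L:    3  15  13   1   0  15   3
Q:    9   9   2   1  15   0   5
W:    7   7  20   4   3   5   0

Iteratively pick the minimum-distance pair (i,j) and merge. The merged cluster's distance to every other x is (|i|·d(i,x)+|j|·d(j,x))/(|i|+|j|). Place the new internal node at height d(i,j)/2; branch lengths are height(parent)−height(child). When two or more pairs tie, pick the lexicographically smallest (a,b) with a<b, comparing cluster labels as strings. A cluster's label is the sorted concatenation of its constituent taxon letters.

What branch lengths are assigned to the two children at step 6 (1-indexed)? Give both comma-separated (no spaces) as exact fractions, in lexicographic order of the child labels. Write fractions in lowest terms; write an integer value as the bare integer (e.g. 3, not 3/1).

step 1: merge (I,L) at d=1; branch lengths I→1/2, L→1/2; new cluster IL
  updated: d(D,IL)=3, d(F,IL)=9, d(G,IL)=12, d(IL,Q)=8, d(IL,W)=7/2
step 2: merge (G,Q) at d=2; branch lengths G→1, Q→1; new cluster GQ
  updated: d(D,GQ)=27/2, d(F,GQ)=21/2, d(GQ,IL)=10, d(GQ,W)=25/2
step 3: merge (D,IL) at d=3; branch lengths D→3/2, IL→1; new cluster DIL
  updated: d(DIL,F)=32/3, d(DIL,GQ)=67/6, d(DIL,W)=14/3
step 4: merge (DIL,W) at d=14/3; branch lengths DIL→5/6, W→7/3; new cluster DILW
  updated: d(DILW,F)=39/4, d(DILW,GQ)=23/2
step 5: merge (DILW,F) at d=39/4; branch lengths DILW→61/24, F→39/8; new cluster DFILW
  updated: d(DFILW,GQ)=113/10
step 6: merge (DFILW,GQ) at d=113/10; branch lengths DFILW→31/40, GQ→93/20; new cluster DFGILQW
final tree: ((((D:3/2,(I:1/2,L:1/2):1):5/6,W:7/3):61/24,F:39/8):31/40,(G:1,Q:1):93/20)
total length: 2581/120

31/40,93/20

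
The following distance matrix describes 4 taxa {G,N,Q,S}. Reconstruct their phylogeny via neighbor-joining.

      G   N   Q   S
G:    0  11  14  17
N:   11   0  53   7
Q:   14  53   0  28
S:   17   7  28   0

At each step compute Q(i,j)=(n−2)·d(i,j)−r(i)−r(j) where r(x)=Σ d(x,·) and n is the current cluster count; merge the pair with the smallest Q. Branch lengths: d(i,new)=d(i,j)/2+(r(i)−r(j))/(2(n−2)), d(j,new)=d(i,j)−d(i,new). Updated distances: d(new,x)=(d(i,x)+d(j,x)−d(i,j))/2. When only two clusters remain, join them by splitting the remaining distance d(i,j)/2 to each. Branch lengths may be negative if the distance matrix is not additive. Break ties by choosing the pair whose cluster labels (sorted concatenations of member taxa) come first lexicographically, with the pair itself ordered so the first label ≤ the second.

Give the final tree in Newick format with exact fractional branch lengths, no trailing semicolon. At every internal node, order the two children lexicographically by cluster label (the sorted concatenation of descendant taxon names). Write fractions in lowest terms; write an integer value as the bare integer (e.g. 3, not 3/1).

iteration 1: select G,Q (d=14, Q=-109); attach at lengths (-25/4, 81/4); label the merged cluster GQ
  updated: d(GQ,N)=25, d(GQ,S)=31/2
iteration 2: select GQ,N (d=25, Q=-95/2); attach at lengths (67/4, 33/4); label the merged cluster GNQ
  updated: d(GNQ,S)=-5/4
iteration 3: select GNQ,S (d=-5/4); attach at lengths (-5/8, -5/8); label the merged cluster GNQS
final tree: (((G:-25/4,Q:81/4):67/4,N:33/4):-5/8,S:-5/8)
total length: 151/4

(((G:-25/4,Q:81/4):67/4,N:33/4):-5/8,S:-5/8)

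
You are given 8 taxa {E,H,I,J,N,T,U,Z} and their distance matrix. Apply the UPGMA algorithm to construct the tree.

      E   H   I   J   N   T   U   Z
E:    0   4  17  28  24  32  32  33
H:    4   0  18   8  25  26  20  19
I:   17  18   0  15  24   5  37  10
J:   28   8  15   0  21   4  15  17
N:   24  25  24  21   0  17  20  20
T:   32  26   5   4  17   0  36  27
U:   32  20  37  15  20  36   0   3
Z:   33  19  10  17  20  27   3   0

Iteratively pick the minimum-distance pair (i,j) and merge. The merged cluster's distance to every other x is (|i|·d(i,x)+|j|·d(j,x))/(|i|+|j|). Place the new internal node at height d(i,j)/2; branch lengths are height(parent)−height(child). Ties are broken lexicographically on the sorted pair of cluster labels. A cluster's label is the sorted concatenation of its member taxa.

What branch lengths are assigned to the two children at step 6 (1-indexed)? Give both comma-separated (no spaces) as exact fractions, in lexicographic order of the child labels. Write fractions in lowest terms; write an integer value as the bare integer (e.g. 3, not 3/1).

1. join U+Z (d=3) ⇒ UZ; edges |U|=3/2, |Z|=3/2
  updated: d(E,UZ)=65/2, d(H,UZ)=39/2, d(I,UZ)=47/2, d(J,UZ)=16, d(N,UZ)=20, d(T,UZ)=63/2
2. join E+H (d=4) ⇒ EH; edges |E|=2, |H|=2
  updated: d(EH,I)=35/2, d(EH,J)=18, d(EH,N)=49/2, d(EH,T)=29, d(EH,UZ)=26
3. join J+T (d=4) ⇒ JT; edges |J|=2, |T|=2
  updated: d(EH,JT)=47/2, d(I,JT)=10, d(JT,N)=19, d(JT,UZ)=95/4
4. join I+JT (d=10) ⇒ IJT; edges |I|=5, |JT|=3
  updated: d(EH,IJT)=43/2, d(IJT,N)=62/3, d(IJT,UZ)=71/3
5. join N+UZ (d=20) ⇒ NUZ; edges |N|=10, |UZ|=17/2
  updated: d(EH,NUZ)=51/2, d(IJT,NUZ)=68/3
6. join EH+IJT (d=43/2) ⇒ EHIJT; edges |EH|=35/4, |IJT|=23/4
  updated: d(EHIJT,NUZ)=119/5
7. join EHIJT+NUZ (d=119/5) ⇒ EHIJNTUZ; edges |EHIJT|=23/20, |NUZ|=19/10
final tree: (((E:2,H:2):35/4,(I:5,(J:2,T:2):3):23/4):23/20,(N:10,(U:3/2,Z:3/2):17/2):19/10)
total length: 1101/20

35/4,23/4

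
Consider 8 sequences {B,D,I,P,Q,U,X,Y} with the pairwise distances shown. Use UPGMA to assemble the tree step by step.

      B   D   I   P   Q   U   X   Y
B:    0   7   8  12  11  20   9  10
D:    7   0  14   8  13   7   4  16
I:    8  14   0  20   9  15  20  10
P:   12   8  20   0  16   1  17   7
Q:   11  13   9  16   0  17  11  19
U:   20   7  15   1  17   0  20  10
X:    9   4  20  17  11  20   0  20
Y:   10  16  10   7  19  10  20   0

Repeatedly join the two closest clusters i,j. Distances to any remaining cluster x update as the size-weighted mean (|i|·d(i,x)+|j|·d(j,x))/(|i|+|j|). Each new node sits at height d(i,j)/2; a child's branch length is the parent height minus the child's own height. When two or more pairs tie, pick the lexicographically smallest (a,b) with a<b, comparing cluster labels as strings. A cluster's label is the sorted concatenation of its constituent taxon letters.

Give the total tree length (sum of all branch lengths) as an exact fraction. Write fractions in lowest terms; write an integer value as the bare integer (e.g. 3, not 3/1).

184/5

iteration 1: select P,U (d=1); attach at lengths (1/2, 1/2); label the merged cluster PU
  updated: d(B,PU)=16, d(D,PU)=15/2, d(I,PU)=35/2, d(PU,Q)=33/2, d(PU,X)=37/2, d(PU,Y)=17/2
iteration 2: select D,X (d=4); attach at lengths (2, 2); label the merged cluster DX
  updated: d(B,DX)=8, d(DX,I)=17, d(DX,PU)=13, d(DX,Q)=12, d(DX,Y)=18
iteration 3: select B,DX (d=8); attach at lengths (4, 2); label the merged cluster BDX
  updated: d(BDX,I)=14, d(BDX,PU)=14, d(BDX,Q)=35/3, d(BDX,Y)=46/3
iteration 4: select PU,Y (d=17/2); attach at lengths (15/4, 17/4); label the merged cluster PUY
  updated: d(BDX,PUY)=130/9, d(I,PUY)=15, d(PUY,Q)=52/3
iteration 5: select I,Q (d=9); attach at lengths (9/2, 9/2); label the merged cluster IQ
  updated: d(BDX,IQ)=77/6, d(IQ,PUY)=97/6
iteration 6: select BDX,IQ (d=77/6); attach at lengths (29/12, 23/12); label the merged cluster BDIQX
  updated: d(BDIQX,PUY)=227/15
iteration 7: select BDIQX,PUY (d=227/15); attach at lengths (23/20, 199/60); label the merged cluster BDIPQUXY
final tree: (((B:4,(D:2,X:2):2):29/12,(I:9/2,Q:9/2):23/12):23/20,((P:1/2,U:1/2):15/4,Y:17/4):199/60)
total length: 184/5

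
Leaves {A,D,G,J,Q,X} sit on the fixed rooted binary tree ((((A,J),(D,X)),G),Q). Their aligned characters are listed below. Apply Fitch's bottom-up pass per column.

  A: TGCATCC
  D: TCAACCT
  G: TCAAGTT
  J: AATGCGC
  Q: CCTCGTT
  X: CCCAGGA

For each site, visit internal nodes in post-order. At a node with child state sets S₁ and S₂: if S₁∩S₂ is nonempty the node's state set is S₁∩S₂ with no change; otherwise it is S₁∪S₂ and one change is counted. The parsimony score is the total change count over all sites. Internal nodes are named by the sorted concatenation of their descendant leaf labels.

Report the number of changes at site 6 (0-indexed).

site 0, node AJ: A={T} ∪ J={A} → {A,T} (+1)
site 0, node DX: D={T} ∪ X={C} → {C,T} (+1)
site 0, node ADJX: AJ={A,T} ∩ DX={C,T} → {T} (+0)
site 0, node ADGJX: ADJX={T} ∩ G={T} → {T} (+0)
site 0, node ADGJQX: ADGJX={T} ∪ Q={C} → {C,T} (+1)
site 1, node AJ: A={G} ∪ J={A} → {A,G} (+1)
site 1, node DX: D={C} ∩ X={C} → {C} (+0)
site 1, node ADJX: AJ={A,G} ∪ DX={C} → {A,C,G} (+1)
site 1, node ADGJX: ADJX={A,C,G} ∩ G={C} → {C} (+0)
site 1, node ADGJQX: ADGJX={C} ∩ Q={C} → {C} (+0)
site 2, node AJ: A={C} ∪ J={T} → {C,T} (+1)
site 2, node DX: D={A} ∪ X={C} → {A,C} (+1)
site 2, node ADJX: AJ={C,T} ∩ DX={A,C} → {C} (+0)
site 2, node ADGJX: ADJX={C} ∪ G={A} → {A,C} (+1)
site 2, node ADGJQX: ADGJX={A,C} ∪ Q={T} → {A,C,T} (+1)
site 3, node AJ: A={A} ∪ J={G} → {A,G} (+1)
site 3, node DX: D={A} ∩ X={A} → {A} (+0)
site 3, node ADJX: AJ={A,G} ∩ DX={A} → {A} (+0)
site 3, node ADGJX: ADJX={A} ∩ G={A} → {A} (+0)
site 3, node ADGJQX: ADGJX={A} ∪ Q={C} → {A,C} (+1)
site 4, node AJ: A={T} ∪ J={C} → {C,T} (+1)
site 4, node DX: D={C} ∪ X={G} → {C,G} (+1)
site 4, node ADJX: AJ={C,T} ∩ DX={C,G} → {C} (+0)
site 4, node ADGJX: ADJX={C} ∪ G={G} → {C,G} (+1)
site 4, node ADGJQX: ADGJX={C,G} ∩ Q={G} → {G} (+0)
site 5, node AJ: A={C} ∪ J={G} → {C,G} (+1)
site 5, node DX: D={C} ∪ X={G} → {C,G} (+1)
site 5, node ADJX: AJ={C,G} ∩ DX={C,G} → {C,G} (+0)
site 5, node ADGJX: ADJX={C,G} ∪ G={T} → {C,G,T} (+1)
site 5, node ADGJQX: ADGJX={C,G,T} ∩ Q={T} → {T} (+0)
site 6, node AJ: A={C} ∩ J={C} → {C} (+0)
site 6, node DX: D={T} ∪ X={A} → {A,T} (+1)
site 6, node ADJX: AJ={C} ∪ DX={A,T} → {A,C,T} (+1)
site 6, node ADGJX: ADJX={A,C,T} ∩ G={T} → {T} (+0)
site 6, node ADGJQX: ADGJX={T} ∩ Q={T} → {T} (+0)
per-site changes: [3, 2, 4, 2, 3, 3, 2]; total = 19

2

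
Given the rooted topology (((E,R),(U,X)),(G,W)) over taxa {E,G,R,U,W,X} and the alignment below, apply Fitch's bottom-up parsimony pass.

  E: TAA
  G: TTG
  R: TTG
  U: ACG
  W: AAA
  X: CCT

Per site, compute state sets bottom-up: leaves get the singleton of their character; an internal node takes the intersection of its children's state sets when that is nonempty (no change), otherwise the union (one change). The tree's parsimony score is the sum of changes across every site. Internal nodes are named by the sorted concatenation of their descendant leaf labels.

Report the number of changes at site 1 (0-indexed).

[col 0] ER: children E:{T}, R:{T} ∩→ {T}; cost 0
[col 0] UX: children U:{A}, X:{C} ∪→ {A,C}; cost 1
[col 0] ERUX: children ER:{T}, UX:{A,C} ∪→ {A,C,T}; cost 1
[col 0] GW: children G:{T}, W:{A} ∪→ {A,T}; cost 1
[col 0] EGRUWX: children ERUX:{A,C,T}, GW:{A,T} ∩→ {A,T}; cost 0
[col 1] ER: children E:{A}, R:{T} ∪→ {A,T}; cost 1
[col 1] UX: children U:{C}, X:{C} ∩→ {C}; cost 0
[col 1] ERUX: children ER:{A,T}, UX:{C} ∪→ {A,C,T}; cost 1
[col 1] GW: children G:{T}, W:{A} ∪→ {A,T}; cost 1
[col 1] EGRUWX: children ERUX:{A,C,T}, GW:{A,T} ∩→ {A,T}; cost 0
[col 2] ER: children E:{A}, R:{G} ∪→ {A,G}; cost 1
[col 2] UX: children U:{G}, X:{T} ∪→ {G,T}; cost 1
[col 2] ERUX: children ER:{A,G}, UX:{G,T} ∩→ {G}; cost 0
[col 2] GW: children G:{G}, W:{A} ∪→ {A,G}; cost 1
[col 2] EGRUWX: children ERUX:{G}, GW:{A,G} ∩→ {G}; cost 0
per-site changes: [3, 3, 3]; total = 9

3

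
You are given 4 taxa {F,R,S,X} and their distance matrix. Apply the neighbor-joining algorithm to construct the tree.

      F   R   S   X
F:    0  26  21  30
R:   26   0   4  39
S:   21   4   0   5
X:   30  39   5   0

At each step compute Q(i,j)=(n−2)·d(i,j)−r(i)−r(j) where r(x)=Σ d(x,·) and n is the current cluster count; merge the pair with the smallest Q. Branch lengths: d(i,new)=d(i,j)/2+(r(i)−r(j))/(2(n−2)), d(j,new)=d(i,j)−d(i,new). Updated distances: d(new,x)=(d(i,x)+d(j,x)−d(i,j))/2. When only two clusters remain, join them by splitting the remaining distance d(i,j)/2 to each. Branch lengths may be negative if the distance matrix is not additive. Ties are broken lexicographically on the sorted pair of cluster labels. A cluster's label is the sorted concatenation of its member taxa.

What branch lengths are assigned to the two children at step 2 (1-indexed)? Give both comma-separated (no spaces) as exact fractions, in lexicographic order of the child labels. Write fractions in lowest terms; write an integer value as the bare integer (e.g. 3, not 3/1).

8,-17/2

step 1: merge (F,R) at d=26, Q=-94; branch lengths F→15, R→11; new cluster FR
  updated: d(FR,S)=-1/2, d(FR,X)=43/2
step 2: merge (FR,S) at d=-1/2, Q=-26; branch lengths FR→8, S→-17/2; new cluster FRS
  updated: d(FRS,X)=27/2
step 3: merge (FRS,X) at d=27/2; branch lengths FRS→27/4, X→27/4; new cluster FRSX
final tree: (((F:15,R:11):8,S:-17/2):27/4,X:27/4)
total length: 39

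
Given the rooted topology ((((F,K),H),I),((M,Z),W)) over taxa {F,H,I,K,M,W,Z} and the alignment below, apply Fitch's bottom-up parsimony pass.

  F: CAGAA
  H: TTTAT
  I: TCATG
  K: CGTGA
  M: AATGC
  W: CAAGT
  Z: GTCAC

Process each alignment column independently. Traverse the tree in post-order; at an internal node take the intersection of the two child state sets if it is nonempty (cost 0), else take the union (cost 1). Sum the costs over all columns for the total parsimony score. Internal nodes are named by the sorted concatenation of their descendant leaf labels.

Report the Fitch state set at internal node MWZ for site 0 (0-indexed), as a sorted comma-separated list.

site 0, node FK: F={C} ∩ K={C} → {C} (+0)
site 0, node FHK: FK={C} ∪ H={T} → {C,T} (+1)
site 0, node FHIK: FHK={C,T} ∩ I={T} → {T} (+0)
site 0, node MZ: M={A} ∪ Z={G} → {A,G} (+1)
site 0, node MWZ: MZ={A,G} ∪ W={C} → {A,C,G} (+1)
site 0, node FHIKMWZ: FHIK={T} ∪ MWZ={A,C,G} → {A,C,G,T} (+1)
site 1, node FK: F={A} ∪ K={G} → {A,G} (+1)
site 1, node FHK: FK={A,G} ∪ H={T} → {A,G,T} (+1)
site 1, node FHIK: FHK={A,G,T} ∪ I={C} → {A,C,G,T} (+1)
site 1, node MZ: M={A} ∪ Z={T} → {A,T} (+1)
site 1, node MWZ: MZ={A,T} ∩ W={A} → {A} (+0)
site 1, node FHIKMWZ: FHIK={A,C,G,T} ∩ MWZ={A} → {A} (+0)
site 2, node FK: F={G} ∪ K={T} → {G,T} (+1)
site 2, node FHK: FK={G,T} ∩ H={T} → {T} (+0)
site 2, node FHIK: FHK={T} ∪ I={A} → {A,T} (+1)
site 2, node MZ: M={T} ∪ Z={C} → {C,T} (+1)
site 2, node MWZ: MZ={C,T} ∪ W={A} → {A,C,T} (+1)
site 2, node FHIKMWZ: FHIK={A,T} ∩ MWZ={A,C,T} → {A,T} (+0)
site 3, node FK: F={A} ∪ K={G} → {A,G} (+1)
site 3, node FHK: FK={A,G} ∩ H={A} → {A} (+0)
site 3, node FHIK: FHK={A} ∪ I={T} → {A,T} (+1)
site 3, node MZ: M={G} ∪ Z={A} → {A,G} (+1)
site 3, node MWZ: MZ={A,G} ∩ W={G} → {G} (+0)
site 3, node FHIKMWZ: FHIK={A,T} ∪ MWZ={G} → {A,G,T} (+1)
site 4, node FK: F={A} ∩ K={A} → {A} (+0)
site 4, node FHK: FK={A} ∪ H={T} → {A,T} (+1)
site 4, node FHIK: FHK={A,T} ∪ I={G} → {A,G,T} (+1)
site 4, node MZ: M={C} ∩ Z={C} → {C} (+0)
site 4, node MWZ: MZ={C} ∪ W={T} → {C,T} (+1)
site 4, node FHIKMWZ: FHIK={A,G,T} ∩ MWZ={C,T} → {T} (+0)
per-site changes: [4, 4, 4, 4, 3]; total = 19

A,C,G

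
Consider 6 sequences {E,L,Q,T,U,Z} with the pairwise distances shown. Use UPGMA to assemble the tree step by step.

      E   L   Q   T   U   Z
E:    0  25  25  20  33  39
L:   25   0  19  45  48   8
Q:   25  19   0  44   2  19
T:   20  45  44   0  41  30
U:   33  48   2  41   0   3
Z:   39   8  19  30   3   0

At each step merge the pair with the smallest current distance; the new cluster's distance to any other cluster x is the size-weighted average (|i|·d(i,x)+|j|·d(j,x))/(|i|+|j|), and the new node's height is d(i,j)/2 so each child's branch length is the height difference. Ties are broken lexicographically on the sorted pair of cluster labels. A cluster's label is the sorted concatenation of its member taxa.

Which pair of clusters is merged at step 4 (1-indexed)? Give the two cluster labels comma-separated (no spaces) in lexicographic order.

step 1: merge (Q,U) at d=2; branch lengths Q→1, U→1; new cluster QU
  updated: d(E,QU)=29, d(L,QU)=67/2, d(QU,T)=85/2, d(QU,Z)=11
step 2: merge (L,Z) at d=8; branch lengths L→4, Z→4; new cluster LZ
  updated: d(E,LZ)=32, d(LZ,QU)=89/4, d(LZ,T)=75/2
step 3: merge (E,T) at d=20; branch lengths E→10, T→10; new cluster ET
  updated: d(ET,LZ)=139/4, d(ET,QU)=143/4
step 4: merge (LZ,QU) at d=89/4; branch lengths LZ→57/8, QU→81/8; new cluster LQUZ
  updated: d(ET,LQUZ)=141/4
step 5: merge (ET,LQUZ) at d=141/4; branch lengths ET→61/8, LQUZ→13/2; new cluster ELQTUZ
final tree: ((E:10,T:10):61/8,((L:4,Z:4):57/8,(Q:1,U:1):81/8):13/2)
total length: 491/8

LZ,QU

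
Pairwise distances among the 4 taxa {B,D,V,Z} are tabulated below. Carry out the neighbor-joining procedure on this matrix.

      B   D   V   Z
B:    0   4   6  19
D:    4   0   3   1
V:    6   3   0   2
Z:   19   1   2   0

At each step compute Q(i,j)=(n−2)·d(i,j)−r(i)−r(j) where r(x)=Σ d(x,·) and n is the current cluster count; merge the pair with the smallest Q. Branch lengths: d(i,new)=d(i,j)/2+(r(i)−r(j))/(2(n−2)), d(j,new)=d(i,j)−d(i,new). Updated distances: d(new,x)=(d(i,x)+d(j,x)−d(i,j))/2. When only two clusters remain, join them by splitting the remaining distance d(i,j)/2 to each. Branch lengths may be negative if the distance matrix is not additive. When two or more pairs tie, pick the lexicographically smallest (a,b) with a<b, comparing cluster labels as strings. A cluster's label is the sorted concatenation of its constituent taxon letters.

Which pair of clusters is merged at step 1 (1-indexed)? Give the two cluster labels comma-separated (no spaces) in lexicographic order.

B,D

step 1: merge (B,D) at d=4, Q=-29; branch lengths B→29/4, D→-13/4; new cluster BD
  updated: d(BD,V)=5/2, d(BD,Z)=8
step 2: merge (BD,V) at d=5/2, Q=-25/2; branch lengths BD→17/4, V→-7/4; new cluster BDV
  updated: d(BDV,Z)=15/4
step 3: merge (BDV,Z) at d=15/4; branch lengths BDV→15/8, Z→15/8; new cluster BDVZ
final tree: (((B:29/4,D:-13/4):17/4,V:-7/4):15/8,Z:15/8)
total length: 41/4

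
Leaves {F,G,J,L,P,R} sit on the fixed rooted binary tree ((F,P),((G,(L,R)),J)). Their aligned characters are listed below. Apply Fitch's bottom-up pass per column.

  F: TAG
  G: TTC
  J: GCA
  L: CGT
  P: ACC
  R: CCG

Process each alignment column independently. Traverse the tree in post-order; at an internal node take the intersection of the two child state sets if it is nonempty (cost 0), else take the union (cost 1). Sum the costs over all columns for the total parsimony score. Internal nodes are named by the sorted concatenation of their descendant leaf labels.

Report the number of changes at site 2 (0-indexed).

4

site 0, node FP: F={T} ∪ P={A} → {A,T} (+1)
site 0, node LR: L={C} ∩ R={C} → {C} (+0)
site 0, node GLR: G={T} ∪ LR={C} → {C,T} (+1)
site 0, node GJLR: GLR={C,T} ∪ J={G} → {C,G,T} (+1)
site 0, node FGJLPR: FP={A,T} ∩ GJLR={C,G,T} → {T} (+0)
site 1, node FP: F={A} ∪ P={C} → {A,C} (+1)
site 1, node LR: L={G} ∪ R={C} → {C,G} (+1)
site 1, node GLR: G={T} ∪ LR={C,G} → {C,G,T} (+1)
site 1, node GJLR: GLR={C,G,T} ∩ J={C} → {C} (+0)
site 1, node FGJLPR: FP={A,C} ∩ GJLR={C} → {C} (+0)
site 2, node FP: F={G} ∪ P={C} → {C,G} (+1)
site 2, node LR: L={T} ∪ R={G} → {G,T} (+1)
site 2, node GLR: G={C} ∪ LR={G,T} → {C,G,T} (+1)
site 2, node GJLR: GLR={C,G,T} ∪ J={A} → {A,C,G,T} (+1)
site 2, node FGJLPR: FP={C,G} ∩ GJLR={A,C,G,T} → {C,G} (+0)
per-site changes: [3, 3, 4]; total = 10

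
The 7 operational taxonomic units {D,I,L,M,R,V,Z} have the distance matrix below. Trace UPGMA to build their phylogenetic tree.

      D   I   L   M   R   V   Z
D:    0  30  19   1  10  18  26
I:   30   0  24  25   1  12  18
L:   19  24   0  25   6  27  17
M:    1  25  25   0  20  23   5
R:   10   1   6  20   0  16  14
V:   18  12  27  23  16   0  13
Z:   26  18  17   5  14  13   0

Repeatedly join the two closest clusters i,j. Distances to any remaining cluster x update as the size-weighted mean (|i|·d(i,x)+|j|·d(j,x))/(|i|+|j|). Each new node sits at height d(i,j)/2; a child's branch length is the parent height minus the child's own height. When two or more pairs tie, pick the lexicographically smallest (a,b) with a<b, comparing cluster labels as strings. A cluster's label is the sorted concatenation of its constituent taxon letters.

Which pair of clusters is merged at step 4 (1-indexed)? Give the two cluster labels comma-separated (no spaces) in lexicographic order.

IR,L

1. join D+M (d=1) ⇒ DM; edges |D|=1/2, |M|=1/2
  updated: d(DM,I)=55/2, d(DM,L)=22, d(DM,R)=15, d(DM,V)=41/2, d(DM,Z)=31/2
2. join I+R (d=1) ⇒ IR; edges |I|=1/2, |R|=1/2
  updated: d(DM,IR)=85/4, d(IR,L)=15, d(IR,V)=14, d(IR,Z)=16
3. join V+Z (d=13) ⇒ VZ; edges |V|=13/2, |Z|=13/2
  updated: d(DM,VZ)=18, d(IR,VZ)=15, d(L,VZ)=22
4. join IR+L (d=15) ⇒ ILR; edges |IR|=7, |L|=15/2
  updated: d(DM,ILR)=43/2, d(ILR,VZ)=52/3
5. join ILR+VZ (d=52/3) ⇒ ILRVZ; edges |ILR|=7/6, |VZ|=13/6
  updated: d(DM,ILRVZ)=201/10
6. join DM+ILRVZ (d=201/10) ⇒ DILMRVZ; edges |DM|=191/20, |ILRVZ|=83/60
final tree: ((D:1/2,M:1/2):191/20,(((I:1/2,R:1/2):7,L:15/2):7/6,(V:13/2,Z:13/2):13/6):83/60)
total length: 1313/30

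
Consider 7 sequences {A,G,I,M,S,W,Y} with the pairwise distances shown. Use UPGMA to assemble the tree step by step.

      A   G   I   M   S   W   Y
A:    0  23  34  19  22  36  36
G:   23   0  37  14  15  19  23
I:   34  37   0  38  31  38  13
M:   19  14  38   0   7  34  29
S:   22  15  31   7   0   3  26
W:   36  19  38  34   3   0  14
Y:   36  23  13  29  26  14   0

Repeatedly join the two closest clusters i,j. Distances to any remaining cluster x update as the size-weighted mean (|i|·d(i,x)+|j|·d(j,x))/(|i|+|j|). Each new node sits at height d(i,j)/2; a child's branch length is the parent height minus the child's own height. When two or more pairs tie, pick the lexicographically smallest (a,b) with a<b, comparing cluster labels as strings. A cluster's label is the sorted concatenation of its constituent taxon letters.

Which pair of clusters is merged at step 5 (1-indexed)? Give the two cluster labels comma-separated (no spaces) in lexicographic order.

A,GMSW

1. join S+W (d=3) ⇒ SW; edges |S|=3/2, |W|=3/2
  updated: d(A,SW)=29, d(G,SW)=17, d(I,SW)=69/2, d(M,SW)=41/2, d(SW,Y)=20
2. join I+Y (d=13) ⇒ IY; edges |I|=13/2, |Y|=13/2
  updated: d(A,IY)=35, d(G,IY)=30, d(IY,M)=67/2, d(IY,SW)=109/4
3. join G+M (d=14) ⇒ GM; edges |G|=7, |M|=7
  updated: d(A,GM)=21, d(GM,IY)=127/4, d(GM,SW)=75/4
4. join GM+SW (d=75/4) ⇒ GMSW; edges |GM|=19/8, |SW|=63/8
  updated: d(A,GMSW)=25, d(GMSW,IY)=59/2
5. join A+GMSW (d=25) ⇒ AGMSW; edges |A|=25/2, |GMSW|=25/8
  updated: d(AGMSW,IY)=153/5
6. join AGMSW+IY (d=153/5) ⇒ AGIMSWY; edges |AGMSW|=14/5, |IY|=44/5
final tree: ((A:25/2,((G:7,M:7):19/8,(S:3/2,W:3/2):63/8):25/8):14/5,(I:13/2,Y:13/2):44/5)
total length: 2699/40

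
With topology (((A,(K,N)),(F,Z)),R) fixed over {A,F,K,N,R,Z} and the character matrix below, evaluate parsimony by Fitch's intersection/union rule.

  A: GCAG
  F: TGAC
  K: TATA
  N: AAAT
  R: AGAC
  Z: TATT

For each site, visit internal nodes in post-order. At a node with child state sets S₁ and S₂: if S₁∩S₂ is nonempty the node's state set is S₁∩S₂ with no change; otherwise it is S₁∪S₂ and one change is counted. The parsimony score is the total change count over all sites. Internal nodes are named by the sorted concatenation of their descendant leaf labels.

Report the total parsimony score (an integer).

12

KN@0: {T} ∪ {A} = {A,T} (union, +1)
AKN@0: {G} ∪ {A,T} = {A,G,T} (union, +1)
FZ@0: {T} ∩ {T} = {T} (intersection, +0)
AFKNZ@0: {A,G,T} ∩ {T} = {T} (intersection, +0)
AFKNRZ@0: {T} ∪ {A} = {A,T} (union, +1)
KN@1: {A} ∩ {A} = {A} (intersection, +0)
AKN@1: {C} ∪ {A} = {A,C} (union, +1)
FZ@1: {G} ∪ {A} = {A,G} (union, +1)
AFKNZ@1: {A,C} ∩ {A,G} = {A} (intersection, +0)
AFKNRZ@1: {A} ∪ {G} = {A,G} (union, +1)
KN@2: {T} ∪ {A} = {A,T} (union, +1)
AKN@2: {A} ∩ {A,T} = {A} (intersection, +0)
FZ@2: {A} ∪ {T} = {A,T} (union, +1)
AFKNZ@2: {A} ∩ {A,T} = {A} (intersection, +0)
AFKNRZ@2: {A} ∩ {A} = {A} (intersection, +0)
KN@3: {A} ∪ {T} = {A,T} (union, +1)
AKN@3: {G} ∪ {A,T} = {A,G,T} (union, +1)
FZ@3: {C} ∪ {T} = {C,T} (union, +1)
AFKNZ@3: {A,G,T} ∩ {C,T} = {T} (intersection, +0)
AFKNRZ@3: {T} ∪ {C} = {C,T} (union, +1)
per-site changes: [3, 3, 2, 4]; total = 12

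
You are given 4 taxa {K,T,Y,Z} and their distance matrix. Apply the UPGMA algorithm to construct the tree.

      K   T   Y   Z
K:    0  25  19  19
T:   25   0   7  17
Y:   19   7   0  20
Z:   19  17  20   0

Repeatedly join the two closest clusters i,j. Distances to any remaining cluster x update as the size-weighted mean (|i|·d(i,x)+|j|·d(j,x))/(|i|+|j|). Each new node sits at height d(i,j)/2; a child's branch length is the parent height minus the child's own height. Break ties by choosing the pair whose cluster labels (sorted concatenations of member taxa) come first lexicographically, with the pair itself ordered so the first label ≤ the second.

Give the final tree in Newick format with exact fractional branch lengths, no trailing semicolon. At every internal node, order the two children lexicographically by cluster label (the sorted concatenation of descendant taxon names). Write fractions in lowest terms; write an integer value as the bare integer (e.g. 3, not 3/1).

(K:21/2,((T:7/2,Y:7/2):23/4,Z:37/4):5/4)

step 1: merge (T,Y) at d=7; branch lengths T→7/2, Y→7/2; new cluster TY
  updated: d(K,TY)=22, d(TY,Z)=37/2
step 2: merge (TY,Z) at d=37/2; branch lengths TY→23/4, Z→37/4; new cluster TYZ
  updated: d(K,TYZ)=21
step 3: merge (K,TYZ) at d=21; branch lengths K→21/2, TYZ→5/4; new cluster KTYZ
final tree: (K:21/2,((T:7/2,Y:7/2):23/4,Z:37/4):5/4)
total length: 135/4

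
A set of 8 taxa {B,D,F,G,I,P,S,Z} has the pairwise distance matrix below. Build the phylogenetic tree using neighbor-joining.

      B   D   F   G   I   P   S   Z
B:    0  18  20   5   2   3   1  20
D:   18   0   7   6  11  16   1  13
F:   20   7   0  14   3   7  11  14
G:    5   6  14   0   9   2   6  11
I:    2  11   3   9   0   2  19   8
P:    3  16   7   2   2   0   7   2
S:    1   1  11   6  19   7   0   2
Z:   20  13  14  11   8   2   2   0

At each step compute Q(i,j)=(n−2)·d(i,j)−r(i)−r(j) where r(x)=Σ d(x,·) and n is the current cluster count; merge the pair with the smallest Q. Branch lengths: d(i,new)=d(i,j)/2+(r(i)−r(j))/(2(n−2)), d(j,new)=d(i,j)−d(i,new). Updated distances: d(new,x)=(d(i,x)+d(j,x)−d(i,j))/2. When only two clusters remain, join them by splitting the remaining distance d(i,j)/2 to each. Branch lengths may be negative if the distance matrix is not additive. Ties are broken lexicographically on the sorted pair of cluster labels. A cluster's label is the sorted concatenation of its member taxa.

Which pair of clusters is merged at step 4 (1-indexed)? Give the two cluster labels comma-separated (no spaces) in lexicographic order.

B,G

1. join D+S (d=1, Q=-113) ⇒ DS; edges |D|=31/12, |S|=-19/12
  updated: d(B,DS)=9, d(DS,F)=17/2, d(DS,G)=11/2, d(DS,I)=29/2, d(DS,P)=11, d(DS,Z)=7
2. join F+I (d=3, Q=-90) ⇒ FI; edges |F|=43/10, |I|=-13/10
  updated: d(B,FI)=19/2, d(DS,FI)=10, d(FI,G)=10, d(FI,P)=3, d(FI,Z)=19/2
3. join DS+Z (d=7, Q=-64) ⇒ DSZ; edges |DS|=21/8, |Z|=35/8
  updated: d(B,DSZ)=11, d(DSZ,FI)=25/4, d(DSZ,G)=19/4, d(DSZ,P)=3
4. join B+G (d=5, Q=-141/4) ⇒ BG; edges |B|=29/8, |G|=11/8
  updated: d(BG,DSZ)=43/8, d(BG,FI)=29/4, d(BG,P)=0
5. join BG+P (d=0, Q=-149/8) ⇒ BGP; edges |BG|=53/32, |P|=-53/32
  updated: d(BGP,DSZ)=67/16, d(BGP,FI)=41/8
6. join BGP+DSZ (d=67/16, Q=-249/16) ⇒ BDGPSZ; edges |BGP|=49/32, |DSZ|=85/32
  updated: d(BDGPSZ,FI)=115/32
7. join BDGPSZ+FI (d=115/32) ⇒ BDFGIPSZ; edges |BDGPSZ|=115/64, |FI|=115/64
final tree: ((((B:29/8,G:11/8):53/32,P:-53/32):49/32,((D:31/12,S:-19/12):21/8,Z:35/8):85/32):115/64,(F:43/10,I:-13/10):115/64)
total length: 761/32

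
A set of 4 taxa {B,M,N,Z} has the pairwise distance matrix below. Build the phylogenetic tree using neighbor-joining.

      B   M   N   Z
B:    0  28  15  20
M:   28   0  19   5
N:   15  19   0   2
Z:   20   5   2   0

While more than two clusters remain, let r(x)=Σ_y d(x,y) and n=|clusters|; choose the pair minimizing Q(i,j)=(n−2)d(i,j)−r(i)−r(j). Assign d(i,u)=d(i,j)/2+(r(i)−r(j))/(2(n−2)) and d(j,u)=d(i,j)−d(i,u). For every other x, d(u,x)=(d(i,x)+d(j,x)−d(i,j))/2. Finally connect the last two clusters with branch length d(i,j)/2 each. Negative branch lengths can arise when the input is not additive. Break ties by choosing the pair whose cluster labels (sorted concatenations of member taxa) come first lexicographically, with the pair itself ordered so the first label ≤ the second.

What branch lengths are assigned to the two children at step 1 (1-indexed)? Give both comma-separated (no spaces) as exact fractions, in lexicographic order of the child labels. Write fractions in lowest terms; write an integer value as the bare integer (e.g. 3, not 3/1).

57/4,3/4

step 1: merge (B,N) at d=15, Q=-69; branch lengths B→57/4, N→3/4; new cluster BN
  updated: d(BN,M)=16, d(BN,Z)=7/2
step 2: merge (BN,M) at d=16, Q=-49/2; branch lengths BN→29/4, M→35/4; new cluster BMN
  updated: d(BMN,Z)=-15/4
step 3: merge (BMN,Z) at d=-15/4; branch lengths BMN→-15/8, Z→-15/8; new cluster BMNZ
final tree: (((B:57/4,N:3/4):29/4,M:35/4):-15/8,Z:-15/8)
total length: 109/4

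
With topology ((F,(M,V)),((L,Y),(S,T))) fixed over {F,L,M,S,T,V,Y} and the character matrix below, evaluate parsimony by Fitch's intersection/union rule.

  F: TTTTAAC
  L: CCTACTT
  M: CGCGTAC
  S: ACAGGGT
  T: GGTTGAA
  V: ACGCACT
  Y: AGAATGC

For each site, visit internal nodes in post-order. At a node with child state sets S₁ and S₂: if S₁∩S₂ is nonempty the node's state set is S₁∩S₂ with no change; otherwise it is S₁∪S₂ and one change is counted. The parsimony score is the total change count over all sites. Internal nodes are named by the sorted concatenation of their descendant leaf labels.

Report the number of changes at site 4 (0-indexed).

[col 0] MV: children M:{C}, V:{A} ∪→ {A,C}; cost 1
[col 0] FMV: children F:{T}, MV:{A,C} ∪→ {A,C,T}; cost 1
[col 0] LY: children L:{C}, Y:{A} ∪→ {A,C}; cost 1
[col 0] ST: children S:{A}, T:{G} ∪→ {A,G}; cost 1
[col 0] LSTY: children LY:{A,C}, ST:{A,G} ∩→ {A}; cost 0
[col 0] FLMSTVY: children FMV:{A,C,T}, LSTY:{A} ∩→ {A}; cost 0
[col 1] MV: children M:{G}, V:{C} ∪→ {C,G}; cost 1
[col 1] FMV: children F:{T}, MV:{C,G} ∪→ {C,G,T}; cost 1
[col 1] LY: children L:{C}, Y:{G} ∪→ {C,G}; cost 1
[col 1] ST: children S:{C}, T:{G} ∪→ {C,G}; cost 1
[col 1] LSTY: children LY:{C,G}, ST:{C,G} ∩→ {C,G}; cost 0
[col 1] FLMSTVY: children FMV:{C,G,T}, LSTY:{C,G} ∩→ {C,G}; cost 0
[col 2] MV: children M:{C}, V:{G} ∪→ {C,G}; cost 1
[col 2] FMV: children F:{T}, MV:{C,G} ∪→ {C,G,T}; cost 1
[col 2] LY: children L:{T}, Y:{A} ∪→ {A,T}; cost 1
[col 2] ST: children S:{A}, T:{T} ∪→ {A,T}; cost 1
[col 2] LSTY: children LY:{A,T}, ST:{A,T} ∩→ {A,T}; cost 0
[col 2] FLMSTVY: children FMV:{C,G,T}, LSTY:{A,T} ∩→ {T}; cost 0
[col 3] MV: children M:{G}, V:{C} ∪→ {C,G}; cost 1
[col 3] FMV: children F:{T}, MV:{C,G} ∪→ {C,G,T}; cost 1
[col 3] LY: children L:{A}, Y:{A} ∩→ {A}; cost 0
[col 3] ST: children S:{G}, T:{T} ∪→ {G,T}; cost 1
[col 3] LSTY: children LY:{A}, ST:{G,T} ∪→ {A,G,T}; cost 1
[col 3] FLMSTVY: children FMV:{C,G,T}, LSTY:{A,G,T} ∩→ {G,T}; cost 0
[col 4] MV: children M:{T}, V:{A} ∪→ {A,T}; cost 1
[col 4] FMV: children F:{A}, MV:{A,T} ∩→ {A}; cost 0
[col 4] LY: children L:{C}, Y:{T} ∪→ {C,T}; cost 1
[col 4] ST: children S:{G}, T:{G} ∩→ {G}; cost 0
[col 4] LSTY: children LY:{C,T}, ST:{G} ∪→ {C,G,T}; cost 1
[col 4] FLMSTVY: children FMV:{A}, LSTY:{C,G,T} ∪→ {A,C,G,T}; cost 1
[col 5] MV: children M:{A}, V:{C} ∪→ {A,C}; cost 1
[col 5] FMV: children F:{A}, MV:{A,C} ∩→ {A}; cost 0
[col 5] LY: children L:{T}, Y:{G} ∪→ {G,T}; cost 1
[col 5] ST: children S:{G}, T:{A} ∪→ {A,G}; cost 1
[col 5] LSTY: children LY:{G,T}, ST:{A,G} ∩→ {G}; cost 0
[col 5] FLMSTVY: children FMV:{A}, LSTY:{G} ∪→ {A,G}; cost 1
[col 6] MV: children M:{C}, V:{T} ∪→ {C,T}; cost 1
[col 6] FMV: children F:{C}, MV:{C,T} ∩→ {C}; cost 0
[col 6] LY: children L:{T}, Y:{C} ∪→ {C,T}; cost 1
[col 6] ST: children S:{T}, T:{A} ∪→ {A,T}; cost 1
[col 6] LSTY: children LY:{C,T}, ST:{A,T} ∩→ {T}; cost 0
[col 6] FLMSTVY: children FMV:{C}, LSTY:{T} ∪→ {C,T}; cost 1
per-site changes: [4, 4, 4, 4, 4, 4, 4]; total = 28

4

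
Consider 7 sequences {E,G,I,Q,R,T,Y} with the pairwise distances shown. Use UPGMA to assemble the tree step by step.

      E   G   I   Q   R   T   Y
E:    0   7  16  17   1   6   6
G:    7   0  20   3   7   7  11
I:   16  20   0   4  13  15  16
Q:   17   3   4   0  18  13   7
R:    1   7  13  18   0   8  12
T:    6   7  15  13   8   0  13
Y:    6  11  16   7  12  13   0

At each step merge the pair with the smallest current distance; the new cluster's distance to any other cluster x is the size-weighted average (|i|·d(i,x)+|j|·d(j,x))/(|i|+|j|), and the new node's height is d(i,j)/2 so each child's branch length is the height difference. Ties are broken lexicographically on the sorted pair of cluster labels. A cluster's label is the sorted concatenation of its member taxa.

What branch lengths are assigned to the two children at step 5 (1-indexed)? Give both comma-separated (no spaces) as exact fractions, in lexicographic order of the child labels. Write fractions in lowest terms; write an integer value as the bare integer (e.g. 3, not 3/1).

37/18,19/18

iteration 1: select E,R (d=1); attach at lengths (1/2, 1/2); label the merged cluster ER
  updated: d(ER,G)=7, d(ER,I)=29/2, d(ER,Q)=35/2, d(ER,T)=7, d(ER,Y)=9
iteration 2: select G,Q (d=3); attach at lengths (3/2, 3/2); label the merged cluster GQ
  updated: d(ER,GQ)=49/4, d(GQ,I)=12, d(GQ,T)=10, d(GQ,Y)=9
iteration 3: select ER,T (d=7); attach at lengths (3, 7/2); label the merged cluster ERT
  updated: d(ERT,GQ)=23/2, d(ERT,I)=44/3, d(ERT,Y)=31/3
iteration 4: select GQ,Y (d=9); attach at lengths (3, 9/2); label the merged cluster GQY
  updated: d(ERT,GQY)=100/9, d(GQY,I)=40/3
iteration 5: select ERT,GQY (d=100/9); attach at lengths (37/18, 19/18); label the merged cluster EGQRTY
  updated: d(EGQRTY,I)=14
iteration 6: select EGQRTY,I (d=14); attach at lengths (13/9, 7); label the merged cluster EGIQRTY
final tree: ((((E:1/2,R:1/2):3,T:7/2):37/18,((G:3/2,Q:3/2):3,Y:9/2):19/18):13/9,I:7)
total length: 266/9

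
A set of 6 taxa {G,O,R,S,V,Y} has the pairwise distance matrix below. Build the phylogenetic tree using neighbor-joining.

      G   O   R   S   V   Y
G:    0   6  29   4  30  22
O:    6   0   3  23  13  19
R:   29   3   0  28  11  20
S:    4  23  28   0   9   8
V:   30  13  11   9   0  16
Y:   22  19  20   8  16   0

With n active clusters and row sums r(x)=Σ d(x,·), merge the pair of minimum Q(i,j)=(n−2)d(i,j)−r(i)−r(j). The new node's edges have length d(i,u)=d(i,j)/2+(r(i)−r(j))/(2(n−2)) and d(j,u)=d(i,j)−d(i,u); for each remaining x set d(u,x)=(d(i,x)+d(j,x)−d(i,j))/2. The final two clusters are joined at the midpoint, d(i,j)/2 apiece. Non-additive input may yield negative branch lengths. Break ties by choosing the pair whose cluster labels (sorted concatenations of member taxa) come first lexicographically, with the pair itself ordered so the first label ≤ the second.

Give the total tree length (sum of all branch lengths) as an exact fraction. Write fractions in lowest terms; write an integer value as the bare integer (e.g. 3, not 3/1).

step 1: merge (G,S) at d=4, Q=-147; branch lengths G→35/8, S→-3/8; new cluster GS
  updated: d(GS,O)=25/2, d(GS,R)=53/2, d(GS,V)=35/2, d(GS,Y)=13
step 2: merge (O,R) at d=3, Q=-99; branch lengths O→-2/3, R→11/3; new cluster OR
  updated: d(GS,OR)=18, d(OR,V)=21/2, d(OR,Y)=18
step 3: merge (GS,Y) at d=13, Q=-139/2; branch lengths GS→55/8, Y→49/8; new cluster GSY
  updated: d(GSY,OR)=23/2, d(GSY,V)=41/4
step 4: merge (GSY,OR) at d=23/2, Q=-129/4; branch lengths GSY→45/8, OR→47/8; new cluster GORSY
  updated: d(GORSY,V)=37/8
step 5: merge (GORSY,V) at d=37/8; branch lengths GORSY→37/16, V→37/16; new cluster GORSVY
final tree: ((((G:35/8,S:-3/8):55/8,Y:49/8):45/8,(O:-2/3,R:11/3):47/8):37/16,V:37/16)
total length: 289/8

289/8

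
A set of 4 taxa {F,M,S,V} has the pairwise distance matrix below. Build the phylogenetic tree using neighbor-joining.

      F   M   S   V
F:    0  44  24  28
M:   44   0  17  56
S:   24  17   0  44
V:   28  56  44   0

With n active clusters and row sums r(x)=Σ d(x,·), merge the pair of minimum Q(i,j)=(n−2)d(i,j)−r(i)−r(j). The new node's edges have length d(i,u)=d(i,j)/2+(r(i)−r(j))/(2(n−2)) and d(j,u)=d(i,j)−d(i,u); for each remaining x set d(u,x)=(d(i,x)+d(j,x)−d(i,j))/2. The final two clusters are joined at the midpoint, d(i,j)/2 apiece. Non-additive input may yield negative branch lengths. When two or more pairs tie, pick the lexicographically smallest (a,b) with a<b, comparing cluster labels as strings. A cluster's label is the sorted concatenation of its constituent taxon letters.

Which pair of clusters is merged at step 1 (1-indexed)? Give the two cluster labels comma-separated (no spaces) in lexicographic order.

iteration 1: select F,V (d=28, Q=-168); attach at lengths (6, 22); label the merged cluster FV
  updated: d(FV,M)=36, d(FV,S)=20
iteration 2: select FV,M (d=36, Q=-73); attach at lengths (39/2, 33/2); label the merged cluster FMV
  updated: d(FMV,S)=1/2
iteration 3: select FMV,S (d=1/2); attach at lengths (1/4, 1/4); label the merged cluster FMSV
final tree: (((F:6,V:22):39/2,M:33/2):1/4,S:1/4)
total length: 129/2

F,V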